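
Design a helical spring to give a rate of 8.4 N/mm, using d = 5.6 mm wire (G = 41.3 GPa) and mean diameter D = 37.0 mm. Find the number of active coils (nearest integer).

N_a = Gd⁴/(8D³k) = (41.3×10³ × 5.6⁴)/(8 × 37.0³ × 8.4)
    = 4.06165e+07 / 3.40388e+06 = 11.93 → 12 coils

12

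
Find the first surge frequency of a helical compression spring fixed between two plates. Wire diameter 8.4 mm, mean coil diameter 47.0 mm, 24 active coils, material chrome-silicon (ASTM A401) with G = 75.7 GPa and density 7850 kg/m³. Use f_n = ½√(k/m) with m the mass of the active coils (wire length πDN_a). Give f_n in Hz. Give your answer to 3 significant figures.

55.4 Hz

k = Gd⁴/(8D³N_a) = (75.7×10³)(8.4⁴)/(8·47.0³·24) = 18.907 N/mm = 18907 N/m
Wire length L = πDN_a = π·47.0·24 = 3543.7 mm
m = ρ·(πd²/4)·L = 7850 × 55.418×10⁻⁶ m² × 3.5437 m = 1.5416 kg
f_n = ½√(k/m) = 0.5·√(18907/1.5416) = 0.5·√(12264) = 55.372 Hz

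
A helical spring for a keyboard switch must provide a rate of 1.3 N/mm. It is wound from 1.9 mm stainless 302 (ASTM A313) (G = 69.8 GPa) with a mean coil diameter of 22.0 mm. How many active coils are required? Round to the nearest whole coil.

N_a = Gd⁴/(8D³k) = (69.8×10³ × 1.9⁴)/(8 × 22.0³ × 1.3)
    = 909641 / 110739 = 8.214 → 8 coils

8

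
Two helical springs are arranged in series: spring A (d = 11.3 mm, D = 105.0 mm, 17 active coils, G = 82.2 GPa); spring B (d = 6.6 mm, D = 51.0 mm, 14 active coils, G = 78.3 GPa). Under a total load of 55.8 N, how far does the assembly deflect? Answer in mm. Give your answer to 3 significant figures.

12.1 mm

k_A = Gd⁴/(8D³N_a) = (82.2×10³)(11.3⁴)/(8·105.0³·17) = 8.5129 N/mm
k_B = Gd⁴/(8D³N_a) = (78.3×10³)(6.6⁴)/(8·51.0³·14) = 10 N/mm
Series: 1/k_eq = 1/8.5129 + 1/10 = 0.21747; k_eq = 4.5984 N/mm
δ = F/k_eq = 55.8/4.5984 = 12.135 mm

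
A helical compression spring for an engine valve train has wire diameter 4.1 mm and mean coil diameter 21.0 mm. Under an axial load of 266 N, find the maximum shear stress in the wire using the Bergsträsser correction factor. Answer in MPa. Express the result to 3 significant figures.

265 MPa

Spring index C = D/d = 21.0/4.1 = 5.1220
K_B = (4C+2)/(4C−3) = 22.488/17.488 = 1.2859
τ₀ = 8FD/(πd³) = 8·266·21.0/(π·4.1³) = 44688/216.52 = 206.39 MPa
τ_max = K·τ₀ = 1.2859 × 206.39 = 265.4 MPa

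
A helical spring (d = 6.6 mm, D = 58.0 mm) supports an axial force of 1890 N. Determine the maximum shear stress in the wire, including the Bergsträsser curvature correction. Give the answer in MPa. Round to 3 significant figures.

Spring index C = D/d = 58.0/6.6 = 8.7879
K_B = (4C+2)/(4C−3) = 37.152/32.152 = 1.1555
τ₀ = 8FD/(πd³) = 8·1890·58.0/(π·6.6³) = 876960/903.2 = 970.95 MPa
τ_max = K·τ₀ = 1.1555 × 970.95 = 1121.9 MPa

1120 MPa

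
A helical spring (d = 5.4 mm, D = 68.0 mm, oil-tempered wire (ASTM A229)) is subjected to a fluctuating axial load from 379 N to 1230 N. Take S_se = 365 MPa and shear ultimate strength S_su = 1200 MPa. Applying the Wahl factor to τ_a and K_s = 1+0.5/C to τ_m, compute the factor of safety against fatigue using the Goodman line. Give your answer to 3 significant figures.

C = D/d = 68.0/5.4 = 12.5926; K_W = (4C−1)/(4C−4)+0.615/C = 1.1135; K_s = 1+0.5/C = 1.0397
F_a = (F_max−F_min)/2 = 425.5 N; F_m = (F_max+F_min)/2 = 804.5 N
τ_a = K_W·8F_aD/(πd³) = 1.1135 × 467.92 = 521.04 MPa
τ_m = K_s·8F_mD/(πd³) = 1.0397 × 884.7 = 919.82 MPa
Goodman: 1/n_f = τ_a/S_se + τ_m/S_su = 521.04/365 + 919.82/1200 = 1.42751 + 0.76652 = 2.194
n_f = 1/2.194 = 0.4558

0.456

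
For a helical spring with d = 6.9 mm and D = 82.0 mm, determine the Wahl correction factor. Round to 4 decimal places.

1.1207

C = D/d = 82.0/6.9 = 11.8841
K_W = (4C−1)/(4C−4) + 0.615/C = 46.536/43.536 + 0.0518 = 1.1207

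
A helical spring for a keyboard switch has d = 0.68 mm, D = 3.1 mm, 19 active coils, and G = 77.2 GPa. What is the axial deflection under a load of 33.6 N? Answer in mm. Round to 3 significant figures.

k = Gd⁴/(8D³N_a) = (77.2×10³)(0.68⁴)/(8·3.1³·19) = 3.6452 N/mm
δ = F/k = 33.6 / 3.6452 = 9.2175 mm

9.22 mm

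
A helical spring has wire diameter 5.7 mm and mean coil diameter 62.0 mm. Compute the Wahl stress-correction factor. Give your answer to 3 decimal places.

1.132

C = D/d = 62.0/5.7 = 10.8772
K_W = (4C−1)/(4C−4) + 0.615/C = 42.509/39.509 + 0.0565 = 1.1325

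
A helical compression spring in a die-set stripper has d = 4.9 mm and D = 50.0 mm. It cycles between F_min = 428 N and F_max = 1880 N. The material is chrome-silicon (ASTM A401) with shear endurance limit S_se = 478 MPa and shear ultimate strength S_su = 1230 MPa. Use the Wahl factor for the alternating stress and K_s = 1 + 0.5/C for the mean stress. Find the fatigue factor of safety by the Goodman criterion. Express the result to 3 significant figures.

C = D/d = 50.0/4.9 = 10.2041; K_W = (4C−1)/(4C−4)+0.615/C = 1.1418; K_s = 1+0.5/C = 1.0490
F_a = (F_max−F_min)/2 = 726 N; F_m = (F_max+F_min)/2 = 1154 N
τ_a = K_W·8F_aD/(πd³) = 1.1418 × 785.7 = 897.08 MPa
τ_m = K_s·8F_mD/(πd³) = 1.0490 × 1248.9 = 1310.1 MPa
Goodman: 1/n_f = τ_a/S_se + τ_m/S_su = 897.08/478 + 1310.1/1230 = 1.87674 + 1.06512 = 2.9419
n_f = 1/2.9419 = 0.3399

0.340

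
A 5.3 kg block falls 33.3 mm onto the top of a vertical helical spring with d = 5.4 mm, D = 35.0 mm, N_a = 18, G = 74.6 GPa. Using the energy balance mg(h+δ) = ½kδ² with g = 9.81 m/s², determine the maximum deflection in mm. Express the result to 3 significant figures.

k = Gd⁴/(8D³N_a) = (74.6×10³)(5.4⁴)/(8·35.0³·18) = 10.274 N/mm
W = mg = 5.3 × 9.81 = 51.993 N
½kδ² − Wδ − Wh = 0 → δ = (W + √(W² + 2kWh))/k
δ = (51.993 + √(2703.3 + 35576.8))/10.274 = (51.993 + 195.65)/10.274 = 24.104 mm

24.1 mm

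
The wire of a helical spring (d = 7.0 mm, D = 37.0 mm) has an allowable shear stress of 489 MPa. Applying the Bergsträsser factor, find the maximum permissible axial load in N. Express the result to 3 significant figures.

C = D/d = 37.0/7.0 = 5.2857
K_B = (4C+2)/(4C−3) = 23.143/18.143 = 1.2756
τ_max = K·8FD/(πd³) → F_max = τ_allow·πd³/(8DK)
F_max = 489·π·7.0³/(8·37.0·1.2756) = 5.2693e+05/377.57 = 1395.6 N

1400 N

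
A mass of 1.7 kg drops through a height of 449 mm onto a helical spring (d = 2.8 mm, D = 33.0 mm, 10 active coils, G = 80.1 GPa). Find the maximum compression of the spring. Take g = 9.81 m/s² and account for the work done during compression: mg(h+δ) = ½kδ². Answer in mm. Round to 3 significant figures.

k = Gd⁴/(8D³N_a) = (80.1×10³)(2.8⁴)/(8·33.0³·10) = 1.7125 N/mm
W = mg = 1.7 × 9.81 = 16.677 N
½kδ² − Wδ − Wh = 0 → δ = (W + √(W² + 2kWh))/k
δ = (16.677 + √(278.12 + 25646.4))/1.7125 = (16.677 + 161.01)/1.7125 = 103.76 mm

104 mm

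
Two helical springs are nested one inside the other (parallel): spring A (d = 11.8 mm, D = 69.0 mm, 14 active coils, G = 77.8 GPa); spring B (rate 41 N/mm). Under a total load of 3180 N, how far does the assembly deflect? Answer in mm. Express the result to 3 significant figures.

k_A = Gd⁴/(8D³N_a) = (77.8×10³)(11.8⁴)/(8·69.0³·14) = 40.996 N/mm
Parallel: k_eq = 40.996 + 41 = 81.996 N/mm
δ = F/k_eq = 3180/81.996 = 38.782 mm

38.8 mm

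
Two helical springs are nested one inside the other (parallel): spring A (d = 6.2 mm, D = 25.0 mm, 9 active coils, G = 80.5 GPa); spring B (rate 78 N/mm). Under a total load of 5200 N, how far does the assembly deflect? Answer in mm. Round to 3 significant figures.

28.3 mm

k_A = Gd⁴/(8D³N_a) = (80.5×10³)(6.2⁴)/(8·25.0³·9) = 105.73 N/mm
Parallel: k_eq = 105.73 + 78 = 183.73 N/mm
δ = F/k_eq = 5200/183.73 = 28.302 mm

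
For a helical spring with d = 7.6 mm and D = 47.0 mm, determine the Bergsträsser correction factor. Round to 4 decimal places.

C = D/d = 47.0/7.6 = 6.1842
K_B = (4C+2)/(4C−3) = 26.737/21.737 = 1.2300

1.2300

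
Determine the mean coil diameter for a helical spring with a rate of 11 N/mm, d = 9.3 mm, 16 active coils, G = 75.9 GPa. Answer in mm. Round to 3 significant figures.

73.9 mm

D = (Gd⁴/(8N_a·k))^(1/3) = (75.9×10³·9.3⁴/(8·16·11))^(1/3)
  = (403247)^(1/3) = 73.8794 mm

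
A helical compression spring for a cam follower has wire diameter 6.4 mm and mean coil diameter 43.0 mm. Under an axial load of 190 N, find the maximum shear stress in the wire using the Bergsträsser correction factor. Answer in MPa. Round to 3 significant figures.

96.0 MPa

Spring index C = D/d = 43.0/6.4 = 6.7188
K_B = (4C+2)/(4C−3) = 28.875/23.875 = 1.2094
τ₀ = 8FD/(πd³) = 8·190·43.0/(π·6.4³) = 65360/823.55 = 79.364 MPa
τ_max = K·τ₀ = 1.2094 × 79.364 = 95.984 MPa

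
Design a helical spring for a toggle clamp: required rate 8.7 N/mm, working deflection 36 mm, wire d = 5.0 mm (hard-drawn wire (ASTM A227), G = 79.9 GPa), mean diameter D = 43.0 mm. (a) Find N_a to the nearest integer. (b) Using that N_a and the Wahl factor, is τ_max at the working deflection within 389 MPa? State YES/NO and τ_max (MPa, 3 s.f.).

N_a = Gd⁴/(8D³k) = (79.9×10³)(5.0⁴)/(8·43.0³·8.7) = 9.024 → N_a = 9
Actual rate k = Gd⁴/(8D³·9) = 8.7235 N/mm
Working load F = kδ = 8.7235·36 = 314.04 N
C = 43.0/5.0 = 8.6000; K_W = (4C−1)/(4C−4)+0.615/C = 1.1702
τ_max = K_W·8FD/(πd³) = 1.1702·275.1 = 321.92 MPa
τ_max ≤ 389 MPa → acceptable

(a) 9 coils; (b) YES, τ_max = 322 MPa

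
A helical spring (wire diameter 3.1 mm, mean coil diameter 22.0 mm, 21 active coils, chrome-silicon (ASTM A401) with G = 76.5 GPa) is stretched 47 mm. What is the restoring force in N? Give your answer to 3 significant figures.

186 N

k = Gd⁴/(8D³N_a) = (76.5×10³)(3.1⁴)/(8·22.0³·21) = 3.9494 N/mm
F = k·δ = 3.9494 × 47 = 185.62 N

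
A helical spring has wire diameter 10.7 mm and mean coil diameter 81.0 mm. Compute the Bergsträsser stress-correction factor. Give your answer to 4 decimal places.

1.1833

C = D/d = 81.0/10.7 = 7.5701
K_B = (4C+2)/(4C−3) = 32.280/27.280 = 1.1833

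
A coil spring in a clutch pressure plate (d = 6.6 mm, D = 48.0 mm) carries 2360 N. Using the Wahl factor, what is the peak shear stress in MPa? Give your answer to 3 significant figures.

1210 MPa

Spring index C = D/d = 48.0/6.6 = 7.2727
K_W = (4C−1)/(4C−4) + 0.615/C = 28.091/25.091 + 0.0846 = 1.2041
τ₀ = 8FD/(πd³) = 8·2360·48.0/(π·6.6³) = 906240/903.2 = 1003.4 MPa
τ_max = K·τ₀ = 1.2041 × 1003.4 = 1208.2 MPa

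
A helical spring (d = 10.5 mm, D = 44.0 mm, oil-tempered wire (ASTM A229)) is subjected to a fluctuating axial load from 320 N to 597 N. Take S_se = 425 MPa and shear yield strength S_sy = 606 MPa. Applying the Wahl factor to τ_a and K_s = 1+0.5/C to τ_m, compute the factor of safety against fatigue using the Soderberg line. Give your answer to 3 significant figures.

7.96

C = D/d = 44.0/10.5 = 4.1905; K_W = (4C−1)/(4C−4)+0.615/C = 1.3818; K_s = 1+0.5/C = 1.1193
F_a = (F_max−F_min)/2 = 138.5 N; F_m = (F_max+F_min)/2 = 458.5 N
τ_a = K_W·8F_aD/(πd³) = 1.3818 × 13.405 = 18.524 MPa
τ_m = K_s·8F_mD/(πd³) = 1.1193 × 44.378 = 49.673 MPa
Soderberg: 1/n_f = τ_a/S_se + τ_m/S_sy = 18.524/425 + 49.673/606 = 0.04359 + 0.08197 = 0.12555
n_f = 1/0.12555 = 7.965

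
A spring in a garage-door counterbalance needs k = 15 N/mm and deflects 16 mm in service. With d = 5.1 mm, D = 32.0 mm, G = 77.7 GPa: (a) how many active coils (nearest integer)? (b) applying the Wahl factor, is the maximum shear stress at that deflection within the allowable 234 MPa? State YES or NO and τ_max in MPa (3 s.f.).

N_a = Gd⁴/(8D³k) = (77.7×10³)(5.1⁴)/(8·32.0³·15) = 13.37 → N_a = 13
Actual rate k = Gd⁴/(8D³·13) = 15.425 N/mm
Working load F = kδ = 15.425·16 = 246.8 N
C = 32.0/5.1 = 6.2745; K_W = (4C−1)/(4C−4)+0.615/C = 1.2402
τ_max = K_W·8FD/(πd³) = 1.2402·151.61 = 188.02 MPa
τ_max ≤ 234 MPa → acceptable

(a) 13 coils; (b) YES, τ_max = 188 MPa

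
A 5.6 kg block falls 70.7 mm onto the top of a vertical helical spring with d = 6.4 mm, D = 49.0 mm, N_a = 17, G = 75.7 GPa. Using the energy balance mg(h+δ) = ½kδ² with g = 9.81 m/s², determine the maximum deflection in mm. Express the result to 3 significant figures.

39.0 mm

k = Gd⁴/(8D³N_a) = (75.7×10³)(6.4⁴)/(8·49.0³·17) = 7.9376 N/mm
W = mg = 5.6 × 9.81 = 54.936 N
½kδ² − Wδ − Wh = 0 → δ = (W + √(W² + 2kWh))/k
δ = (54.936 + √(3018 + 61658.8))/7.9376 = (54.936 + 254.32)/7.9376 = 38.96 mm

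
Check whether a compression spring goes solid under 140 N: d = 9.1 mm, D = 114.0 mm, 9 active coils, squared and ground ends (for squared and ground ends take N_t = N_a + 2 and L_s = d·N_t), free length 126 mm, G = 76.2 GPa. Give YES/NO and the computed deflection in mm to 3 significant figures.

YES, δ = 28.6 mm

k = Gd⁴/(8D³N_a) = (76.2×10³)(9.1⁴)/(8·114.0³·9) = 4.8986 N/mm
N_t = 11; L_s = 9.1·11 = 100.1 mm; δ_solid = L₀ − L_s = 126 − 100.1 = 25.9 mm
δ = F/k = 140/4.8986 = 28.579 mm
δ ≥ δ_solid → spring goes solid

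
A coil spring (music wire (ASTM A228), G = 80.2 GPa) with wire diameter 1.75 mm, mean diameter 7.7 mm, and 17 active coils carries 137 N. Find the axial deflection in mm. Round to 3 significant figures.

k = Gd⁴/(8D³N_a) = (80.2×10³)(1.75⁴)/(8·7.7³·17) = 12.115 N/mm
δ = F/k = 137 / 12.115 = 11.309 mm

11.3 mm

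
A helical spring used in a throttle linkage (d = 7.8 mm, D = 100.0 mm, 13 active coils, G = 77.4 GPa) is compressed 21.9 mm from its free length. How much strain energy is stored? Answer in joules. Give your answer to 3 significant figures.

0.661 J

k = Gd⁴/(8D³N_a) = (77.4×10³)(7.8⁴)/(8·100.0³·13) = 2.7548 N/mm
U = ½kδ² = 0.5 × 2.7548 × 21.9² = 660.61 N·mm = 0.66061 J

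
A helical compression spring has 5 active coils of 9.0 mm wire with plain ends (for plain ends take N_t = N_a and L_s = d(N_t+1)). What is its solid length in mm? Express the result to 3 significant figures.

54.0 mm

plain ends: N_t = N_a = 5
L_s = d·(N_t+1) = 9.0 × 6 = 54 mm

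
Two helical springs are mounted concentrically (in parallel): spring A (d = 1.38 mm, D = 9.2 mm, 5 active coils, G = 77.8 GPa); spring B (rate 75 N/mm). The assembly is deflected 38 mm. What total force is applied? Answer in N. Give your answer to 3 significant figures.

3190 N

k_A = Gd⁴/(8D³N_a) = (77.8×10³)(1.38⁴)/(8·9.2³·5) = 9.0588 N/mm
Parallel: k_eq = 9.0588 + 75 = 84.059 N/mm
F = k_eq·δ = 84.059·38 = 3194.2 N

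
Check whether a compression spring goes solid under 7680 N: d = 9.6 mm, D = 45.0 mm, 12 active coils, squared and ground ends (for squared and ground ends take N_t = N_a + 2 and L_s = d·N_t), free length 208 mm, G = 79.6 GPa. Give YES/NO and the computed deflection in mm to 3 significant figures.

YES, δ = 99.4 mm

k = Gd⁴/(8D³N_a) = (79.6×10³)(9.6⁴)/(8·45.0³·12) = 77.284 N/mm
N_t = 14; L_s = 9.6·14 = 134.4 mm; δ_solid = L₀ − L_s = 208 − 134.4 = 73.6 mm
δ = F/k = 7680/77.284 = 99.374 mm
δ ≥ δ_solid → spring goes solid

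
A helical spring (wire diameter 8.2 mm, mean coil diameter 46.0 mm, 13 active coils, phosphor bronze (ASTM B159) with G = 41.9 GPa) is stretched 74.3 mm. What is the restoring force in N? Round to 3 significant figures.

k = Gd⁴/(8D³N_a) = (41.9×10³)(8.2⁴)/(8·46.0³·13) = 18.714 N/mm
F = k·δ = 18.714 × 74.3 = 1390.4 N

1390 N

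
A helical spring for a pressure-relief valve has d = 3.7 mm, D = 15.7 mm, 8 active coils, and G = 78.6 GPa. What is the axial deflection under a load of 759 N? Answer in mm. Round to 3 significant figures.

k = Gd⁴/(8D³N_a) = (78.6×10³)(3.7⁴)/(8·15.7³·8) = 59.477 N/mm
δ = F/k = 759 / 59.477 = 12.761 mm

12.8 mm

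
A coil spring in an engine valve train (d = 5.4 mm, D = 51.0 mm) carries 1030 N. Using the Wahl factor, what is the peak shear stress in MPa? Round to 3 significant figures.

980 MPa

Spring index C = D/d = 51.0/5.4 = 9.4444
K_W = (4C−1)/(4C−4) + 0.615/C = 36.778/33.778 + 0.0651 = 1.1539
τ₀ = 8FD/(πd³) = 8·1030·51.0/(π·5.4³) = 420240/494.69 = 849.51 MPa
τ_max = K·τ₀ = 1.1539 × 849.51 = 980.27 MPa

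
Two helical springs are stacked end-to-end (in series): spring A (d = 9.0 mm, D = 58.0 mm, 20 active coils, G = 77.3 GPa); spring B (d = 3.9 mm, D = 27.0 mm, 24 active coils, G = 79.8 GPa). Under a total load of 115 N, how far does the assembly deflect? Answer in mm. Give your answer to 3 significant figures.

k_A = Gd⁴/(8D³N_a) = (77.3×10³)(9.0⁴)/(8·58.0³·20) = 16.246 N/mm
k_B = Gd⁴/(8D³N_a) = (79.8×10³)(3.9⁴)/(8·27.0³·24) = 4.885 N/mm
Series: 1/k_eq = 1/16.246 + 1/4.885 = 0.26626; k_eq = 3.7557 N/mm
δ = F/k_eq = 115/3.7557 = 30.62 mm

30.6 mm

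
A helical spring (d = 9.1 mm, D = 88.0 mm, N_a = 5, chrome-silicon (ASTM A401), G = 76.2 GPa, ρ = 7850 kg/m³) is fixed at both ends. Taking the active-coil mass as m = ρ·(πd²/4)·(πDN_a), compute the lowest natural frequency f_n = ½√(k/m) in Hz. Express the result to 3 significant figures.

82.4 Hz

k = Gd⁴/(8D³N_a) = (76.2×10³)(9.1⁴)/(8·88.0³·5) = 19.17 N/mm = 19170 N/m
Wire length L = πDN_a = π·88.0·5 = 1382.3 mm
m = ρ·(πd²/4)·L = 7850 × 65.039×10⁻⁶ m² × 1.3823 m = 0.70574 kg
f_n = ½√(k/m) = 0.5·√(19170/0.70574) = 0.5·√(27162) = 82.405 Hz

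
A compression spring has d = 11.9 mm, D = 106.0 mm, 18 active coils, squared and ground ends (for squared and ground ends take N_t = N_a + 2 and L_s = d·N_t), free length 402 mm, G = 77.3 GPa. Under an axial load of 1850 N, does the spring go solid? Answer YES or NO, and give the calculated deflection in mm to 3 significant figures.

YES, δ = 205 mm

k = Gd⁴/(8D³N_a) = (77.3×10³)(11.9⁴)/(8·106.0³·18) = 9.0383 N/mm
N_t = 20; L_s = 11.9·20 = 238 mm; δ_solid = L₀ − L_s = 402 − 238 = 164 mm
δ = F/k = 1850/9.0383 = 204.68 mm
δ ≥ δ_solid → spring goes solid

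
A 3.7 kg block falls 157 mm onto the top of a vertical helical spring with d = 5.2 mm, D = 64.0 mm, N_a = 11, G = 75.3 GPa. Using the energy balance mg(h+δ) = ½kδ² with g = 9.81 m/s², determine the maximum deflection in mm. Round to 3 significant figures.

k = Gd⁴/(8D³N_a) = (75.3×10³)(5.2⁴)/(8·64.0³·11) = 2.3866 N/mm
W = mg = 3.7 × 9.81 = 36.297 N
½kδ² − Wδ − Wh = 0 → δ = (W + √(W² + 2kWh))/k
δ = (36.297 + √(1317.5 + 27201.1))/2.3866 = (36.297 + 168.87)/2.3866 = 85.967 mm

86.0 mm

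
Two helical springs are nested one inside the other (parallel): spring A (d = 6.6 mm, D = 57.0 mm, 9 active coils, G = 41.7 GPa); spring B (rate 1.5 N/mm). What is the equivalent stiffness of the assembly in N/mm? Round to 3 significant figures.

7.43 N/mm

k_A = Gd⁴/(8D³N_a) = (41.7×10³)(6.6⁴)/(8·57.0³·9) = 5.9341 N/mm
Parallel: k_eq = 5.9341 + 1.5 = 7.4341 N/mm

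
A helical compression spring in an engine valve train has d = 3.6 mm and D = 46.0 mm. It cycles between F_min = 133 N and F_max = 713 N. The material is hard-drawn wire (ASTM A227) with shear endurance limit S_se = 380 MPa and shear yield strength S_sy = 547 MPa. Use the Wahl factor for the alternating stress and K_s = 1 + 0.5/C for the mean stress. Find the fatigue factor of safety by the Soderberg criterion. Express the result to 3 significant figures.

C = D/d = 46.0/3.6 = 12.7778; K_W = (4C−1)/(4C−4)+0.615/C = 1.1118; K_s = 1+0.5/C = 1.0391
F_a = (F_max−F_min)/2 = 290 N; F_m = (F_max+F_min)/2 = 423 N
τ_a = K_W·8F_aD/(πd³) = 1.1118 × 728.1 = 809.5 MPa
τ_m = K_s·8F_mD/(πd³) = 1.0391 × 1062 = 1103.6 MPa
Soderberg: 1/n_f = τ_a/S_se + τ_m/S_sy = 809.5/380 + 1103.6/547 = 2.13027 + 2.01750 = 4.1478
n_f = 1/4.1478 = 0.2411

0.241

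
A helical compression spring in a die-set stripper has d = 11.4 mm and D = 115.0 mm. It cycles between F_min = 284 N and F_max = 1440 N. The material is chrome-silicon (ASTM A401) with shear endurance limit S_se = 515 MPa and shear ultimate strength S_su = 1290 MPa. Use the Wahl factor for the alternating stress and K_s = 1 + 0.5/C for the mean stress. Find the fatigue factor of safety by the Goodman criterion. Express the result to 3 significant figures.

2.55

C = D/d = 115.0/11.4 = 10.0877; K_W = (4C−1)/(4C−4)+0.615/C = 1.1435; K_s = 1+0.5/C = 1.0496
F_a = (F_max−F_min)/2 = 578 N; F_m = (F_max+F_min)/2 = 862 N
τ_a = K_W·8F_aD/(πd³) = 1.1435 × 114.25 = 130.64 MPa
τ_m = K_s·8F_mD/(πd³) = 1.0496 × 170.38 = 178.83 MPa
Goodman: 1/n_f = τ_a/S_se + τ_m/S_su = 130.64/515 + 178.83/1290 = 0.25368 + 0.13863 = 0.3923
n_f = 1/0.3923 = 2.549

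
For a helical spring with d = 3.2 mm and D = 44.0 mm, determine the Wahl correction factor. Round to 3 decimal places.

C = D/d = 44.0/3.2 = 13.7500
K_W = (4C−1)/(4C−4) + 0.615/C = 54.000/51.000 + 0.0447 = 1.1036

1.104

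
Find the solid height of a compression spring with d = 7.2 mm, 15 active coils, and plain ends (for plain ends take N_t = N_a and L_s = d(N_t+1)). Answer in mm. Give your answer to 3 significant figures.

plain ends: N_t = N_a = 15
L_s = d·(N_t+1) = 7.2 × 16 = 115.2 mm

115 mm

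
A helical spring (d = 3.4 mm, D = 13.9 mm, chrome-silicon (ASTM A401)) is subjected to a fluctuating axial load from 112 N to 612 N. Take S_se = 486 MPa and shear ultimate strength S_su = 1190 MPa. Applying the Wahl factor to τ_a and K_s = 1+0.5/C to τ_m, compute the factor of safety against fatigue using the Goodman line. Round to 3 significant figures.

C = D/d = 13.9/3.4 = 4.0882; K_W = (4C−1)/(4C−4)+0.615/C = 1.3933; K_s = 1+0.5/C = 1.1223
F_a = (F_max−F_min)/2 = 250 N; F_m = (F_max+F_min)/2 = 362 N
τ_a = K_W·8F_aD/(πd³) = 1.3933 × 225.14 = 313.69 MPa
τ_m = K_s·8F_mD/(πd³) = 1.1223 × 326.01 = 365.88 MPa
Goodman: 1/n_f = τ_a/S_se + τ_m/S_su = 313.69/486 + 365.88/1190 = 0.64545 + 0.30746 = 0.95291
n_f = 1/0.95291 = 1.049

1.05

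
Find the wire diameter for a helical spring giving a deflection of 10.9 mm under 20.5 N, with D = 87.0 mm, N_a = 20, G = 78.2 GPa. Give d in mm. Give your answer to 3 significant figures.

7.09 mm

Required rate k = F/δ = 20.5/10.9 = 1.8807 N/mm
d = (8D³N_a·k / G)^(1/4) = (8·87.0³·20·1.8807 / (78.2×10³))^0.25
  = (2534)^0.25 = 7.0950 mm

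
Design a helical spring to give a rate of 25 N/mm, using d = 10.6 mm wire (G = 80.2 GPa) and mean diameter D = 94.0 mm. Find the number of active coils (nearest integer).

N_a = Gd⁴/(8D³k) = (80.2×10³ × 10.6⁴)/(8 × 94.0³ × 25)
    = 1.01251e+09 / 1.66117e+08 = 6.095 → 6 coils

6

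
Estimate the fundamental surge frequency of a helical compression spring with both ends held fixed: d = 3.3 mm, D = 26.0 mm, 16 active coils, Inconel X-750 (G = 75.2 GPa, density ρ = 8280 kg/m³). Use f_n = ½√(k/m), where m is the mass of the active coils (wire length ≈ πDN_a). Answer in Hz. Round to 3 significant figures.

k = Gd⁴/(8D³N_a) = (75.2×10³)(3.3⁴)/(8·26.0³·16) = 3.9641 N/mm = 3964.1 N/m
Wire length L = πDN_a = π·26.0·16 = 1306.9 mm
m = ρ·(πd²/4)·L = 8280 × 8.553×10⁻⁶ m² × 1.3069 m = 0.092553 kg
f_n = ½√(k/m) = 0.5·√(3964.1/0.092553) = 0.5·√(42830) = 103.48 Hz

103 Hz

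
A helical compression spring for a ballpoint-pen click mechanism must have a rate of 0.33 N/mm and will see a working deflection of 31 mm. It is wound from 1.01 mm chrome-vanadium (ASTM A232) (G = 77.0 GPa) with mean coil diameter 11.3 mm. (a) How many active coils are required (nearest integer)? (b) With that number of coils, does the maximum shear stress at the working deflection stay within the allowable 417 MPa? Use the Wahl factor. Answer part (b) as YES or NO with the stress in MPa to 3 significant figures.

N_a = Gd⁴/(8D³k) = (77.0×10³)(1.01⁴)/(8·11.3³·0.33) = 21.03 → N_a = 21
Actual rate k = Gd⁴/(8D³·21) = 0.33055 N/mm
Working load F = kδ = 0.33055·31 = 10.247 N
C = 11.3/1.01 = 11.1881; K_W = (4C−1)/(4C−4)+0.615/C = 1.1286
τ_max = K_W·8FD/(πd³) = 1.1286·286.19 = 322.98 MPa
τ_max ≤ 417 MPa → acceptable

(a) 21 coils; (b) YES, τ_max = 323 MPa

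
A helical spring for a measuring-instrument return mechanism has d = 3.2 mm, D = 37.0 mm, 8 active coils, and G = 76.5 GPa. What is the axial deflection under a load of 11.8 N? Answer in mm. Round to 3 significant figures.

k = Gd⁴/(8D³N_a) = (76.5×10³)(3.2⁴)/(8·37.0³·8) = 2.4744 N/mm
δ = F/k = 11.8 / 2.4744 = 4.7688 mm

4.77 mm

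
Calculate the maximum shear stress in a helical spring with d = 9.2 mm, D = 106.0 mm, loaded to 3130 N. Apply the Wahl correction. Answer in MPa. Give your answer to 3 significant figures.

1220 MPa

Spring index C = D/d = 106.0/9.2 = 11.5217
K_W = (4C−1)/(4C−4) + 0.615/C = 45.087/42.087 + 0.0534 = 1.1247
τ₀ = 8FD/(πd³) = 8·3130·106.0/(π·9.2³) = 2.65424e+06/2446.3 = 1085 MPa
τ_max = K·τ₀ = 1.1247 × 1085 = 1220.2 MPa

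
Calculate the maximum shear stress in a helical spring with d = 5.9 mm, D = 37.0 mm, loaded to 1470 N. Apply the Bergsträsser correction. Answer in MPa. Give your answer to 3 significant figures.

Spring index C = D/d = 37.0/5.9 = 6.2712
K_B = (4C+2)/(4C−3) = 27.085/22.085 = 1.2264
τ₀ = 8FD/(πd³) = 8·1470·37.0/(π·5.9³) = 435120/645.22 = 674.38 MPa
τ_max = K·τ₀ = 1.2264 × 674.38 = 827.06 MPa

827 MPa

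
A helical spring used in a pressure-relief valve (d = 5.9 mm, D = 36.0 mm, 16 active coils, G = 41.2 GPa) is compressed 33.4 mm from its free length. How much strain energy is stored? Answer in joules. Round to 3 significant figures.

k = Gd⁴/(8D³N_a) = (41.2×10³)(5.9⁴)/(8·36.0³·16) = 8.3596 N/mm
U = ½kδ² = 0.5 × 8.3596 × 33.4² = 4662.8 N·mm = 4.6628 J

4.66 J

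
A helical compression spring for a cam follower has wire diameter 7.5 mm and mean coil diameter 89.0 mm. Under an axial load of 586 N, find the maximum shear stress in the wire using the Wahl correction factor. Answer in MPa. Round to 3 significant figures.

353 MPa

Spring index C = D/d = 89.0/7.5 = 11.8667
K_W = (4C−1)/(4C−4) + 0.615/C = 46.467/43.467 + 0.0518 = 1.1208
τ₀ = 8FD/(πd³) = 8·586·89.0/(π·7.5³) = 417232/1325.4 = 314.81 MPa
τ_max = K·τ₀ = 1.1208 × 314.81 = 352.85 MPa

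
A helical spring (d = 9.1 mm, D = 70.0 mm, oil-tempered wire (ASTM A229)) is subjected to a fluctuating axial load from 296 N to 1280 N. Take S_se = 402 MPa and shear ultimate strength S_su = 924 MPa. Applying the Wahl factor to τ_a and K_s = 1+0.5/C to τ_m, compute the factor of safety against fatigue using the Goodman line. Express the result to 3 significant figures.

C = D/d = 70.0/9.1 = 7.6923; K_W = (4C−1)/(4C−4)+0.615/C = 1.1920; K_s = 1+0.5/C = 1.0650
F_a = (F_max−F_min)/2 = 492 N; F_m = (F_max+F_min)/2 = 788 N
τ_a = K_W·8F_aD/(πd³) = 1.1920 × 116.38 = 138.73 MPa
τ_m = K_s·8F_mD/(πd³) = 1.0650 × 186.4 = 198.51 MPa
Goodman: 1/n_f = τ_a/S_se + τ_m/S_su = 138.73/402 + 198.51/924 = 0.34509 + 0.21484 = 0.55993
n_f = 1/0.55993 = 1.786

1.79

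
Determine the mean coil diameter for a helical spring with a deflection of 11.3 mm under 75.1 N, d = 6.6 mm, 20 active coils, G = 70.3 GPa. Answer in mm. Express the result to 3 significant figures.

50.1 mm

Required rate k = F/δ = 75.1/11.3 = 6.646 N/mm
D = (Gd⁴/(8N_a·k))^(1/3) = (70.3×10³·6.6⁴/(8·20·6.646))^(1/3)
  = (125444)^(1/3) = 50.0591 mm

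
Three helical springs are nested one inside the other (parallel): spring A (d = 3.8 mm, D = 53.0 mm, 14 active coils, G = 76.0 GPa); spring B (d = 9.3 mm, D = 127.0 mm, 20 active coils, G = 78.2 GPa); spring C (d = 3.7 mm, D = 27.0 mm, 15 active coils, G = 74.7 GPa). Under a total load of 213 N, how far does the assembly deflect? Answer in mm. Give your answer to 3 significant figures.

k_A = Gd⁴/(8D³N_a) = (76.0×10³)(3.8⁴)/(8·53.0³·14) = 0.95039 N/mm
k_B = Gd⁴/(8D³N_a) = (78.2×10³)(9.3⁴)/(8·127.0³·20) = 1.7849 N/mm
k_C = Gd⁴/(8D³N_a) = (74.7×10³)(3.7⁴)/(8·27.0³·15) = 5.9273 N/mm
Parallel: k_eq = 0.95039 + 1.7849 + 5.9273 = 8.6625 N/mm
δ = F/k_eq = 213/8.6625 = 24.589 mm

24.6 mm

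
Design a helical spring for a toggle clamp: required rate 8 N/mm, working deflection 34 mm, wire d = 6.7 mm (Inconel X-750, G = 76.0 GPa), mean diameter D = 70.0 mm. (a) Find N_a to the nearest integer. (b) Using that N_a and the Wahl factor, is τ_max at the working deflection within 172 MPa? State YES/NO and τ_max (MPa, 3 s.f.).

N_a = Gd⁴/(8D³k) = (76.0×10³)(6.7⁴)/(8·70.0³·8) = 6.977 → N_a = 7
Actual rate k = Gd⁴/(8D³·7) = 7.9732 N/mm
Working load F = kδ = 7.9732·34 = 271.09 N
C = 70.0/6.7 = 10.4478; K_W = (4C−1)/(4C−4)+0.615/C = 1.1382
τ_max = K_W·8FD/(πd³) = 1.1382·160.67 = 182.88 MPa
τ_max > 172 MPa → exceeds allowable

(a) 7 coils; (b) NO, τ_max = 183 MPa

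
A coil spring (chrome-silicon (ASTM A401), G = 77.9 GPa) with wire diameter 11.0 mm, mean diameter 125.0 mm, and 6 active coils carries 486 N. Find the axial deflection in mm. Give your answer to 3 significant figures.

k = Gd⁴/(8D³N_a) = (77.9×10³)(11.0⁴)/(8·125.0³·6) = 12.166 N/mm
δ = F/k = 486 / 12.166 = 39.948 mm

39.9 mm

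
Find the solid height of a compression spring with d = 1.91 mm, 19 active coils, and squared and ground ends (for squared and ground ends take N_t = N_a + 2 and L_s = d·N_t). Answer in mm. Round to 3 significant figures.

squared and ground ends: N_t = N_a + 2 = 19 + 2 = 21
L_s = d·N_t = 1.91 × 21 = 40.11 mm

40.1 mm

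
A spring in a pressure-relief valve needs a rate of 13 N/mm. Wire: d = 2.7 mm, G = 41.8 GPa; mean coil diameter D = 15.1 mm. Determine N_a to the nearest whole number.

N_a = Gd⁴/(8D³k) = (41.8×10³ × 2.7⁴)/(8 × 15.1³ × 13)
    = 2.22142e+06 / 358067 = 6.204 → 6 coils

6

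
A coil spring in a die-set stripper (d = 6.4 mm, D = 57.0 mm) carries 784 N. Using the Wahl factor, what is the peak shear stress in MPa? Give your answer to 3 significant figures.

Spring index C = D/d = 57.0/6.4 = 8.9062
K_W = (4C−1)/(4C−4) + 0.615/C = 34.625/31.625 + 0.0691 = 1.1639
τ₀ = 8FD/(πd³) = 8·784·57.0/(π·6.4³) = 357504/823.55 = 434.1 MPa
τ_max = K·τ₀ = 1.1639 × 434.1 = 505.26 MPa

505 MPa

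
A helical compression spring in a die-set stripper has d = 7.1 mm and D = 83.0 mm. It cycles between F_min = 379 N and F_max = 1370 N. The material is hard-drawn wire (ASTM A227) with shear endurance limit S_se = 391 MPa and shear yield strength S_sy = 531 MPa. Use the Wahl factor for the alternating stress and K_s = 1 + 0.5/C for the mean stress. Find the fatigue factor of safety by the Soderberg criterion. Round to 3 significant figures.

C = D/d = 83.0/7.1 = 11.6901; K_W = (4C−1)/(4C−4)+0.615/C = 1.1228; K_s = 1+0.5/C = 1.0428
F_a = (F_max−F_min)/2 = 495.5 N; F_m = (F_max+F_min)/2 = 874.5 N
τ_a = K_W·8F_aD/(πd³) = 1.1228 × 292.61 = 328.53 MPa
τ_m = K_s·8F_mD/(πd³) = 1.0428 × 516.42 = 538.51 MPa
Soderberg: 1/n_f = τ_a/S_se + τ_m/S_sy = 328.53/391 + 538.51/531 = 0.84023 + 1.01414 = 1.8544
n_f = 1/1.8544 = 0.5393

0.539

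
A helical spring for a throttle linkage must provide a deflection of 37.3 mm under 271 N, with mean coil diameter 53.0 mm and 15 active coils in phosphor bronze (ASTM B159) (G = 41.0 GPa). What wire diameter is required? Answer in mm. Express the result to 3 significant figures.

Required rate k = F/δ = 271/37.3 = 7.2654 N/mm
d = (8D³N_a·k / G)^(1/4) = (8·53.0³·15·7.2654 / (41.0×10³))^0.25
  = (3165.8)^0.25 = 7.5010 mm

7.50 mm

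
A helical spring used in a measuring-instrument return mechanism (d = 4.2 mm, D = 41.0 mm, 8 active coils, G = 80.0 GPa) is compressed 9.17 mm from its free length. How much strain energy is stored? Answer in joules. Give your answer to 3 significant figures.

k = Gd⁴/(8D³N_a) = (80.0×10³)(4.2⁴)/(8·41.0³·8) = 5.6436 N/mm
U = ½kδ² = 0.5 × 5.6436 × 9.17² = 237.28 N·mm = 0.23728 J

0.237 J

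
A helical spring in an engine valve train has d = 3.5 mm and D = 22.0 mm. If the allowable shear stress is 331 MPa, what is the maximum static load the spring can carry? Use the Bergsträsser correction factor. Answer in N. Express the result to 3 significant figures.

207 N

C = D/d = 22.0/3.5 = 6.2857
K_B = (4C+2)/(4C−3) = 27.143/22.143 = 1.2258
τ_max = K·8FD/(πd³) → F_max = τ_allow·πd³/(8DK)
F_max = 331·π·3.5³/(8·22.0·1.2258) = 44584/215.74 = 206.66 N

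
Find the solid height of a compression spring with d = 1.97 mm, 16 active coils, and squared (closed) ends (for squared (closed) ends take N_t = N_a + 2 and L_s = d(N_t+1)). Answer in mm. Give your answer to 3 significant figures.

37.4 mm

squared (closed) ends: N_t = N_a + 2 = 16 + 2 = 18
L_s = d·(N_t+1) = 1.97 × 19 = 37.43 mm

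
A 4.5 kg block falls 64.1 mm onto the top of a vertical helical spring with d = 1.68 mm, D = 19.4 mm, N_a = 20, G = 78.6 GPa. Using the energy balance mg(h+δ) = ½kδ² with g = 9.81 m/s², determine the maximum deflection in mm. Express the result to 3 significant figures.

k = Gd⁴/(8D³N_a) = (78.6×10³)(1.68⁴)/(8·19.4³·20) = 0.53596 N/mm
W = mg = 4.5 × 9.81 = 44.145 N
½kδ² − Wδ − Wh = 0 → δ = (W + √(W² + 2kWh))/k
δ = (44.145 + √(1948.8 + 3033.22))/0.53596 = (44.145 + 70.583)/0.53596 = 214.06 mm

214 mm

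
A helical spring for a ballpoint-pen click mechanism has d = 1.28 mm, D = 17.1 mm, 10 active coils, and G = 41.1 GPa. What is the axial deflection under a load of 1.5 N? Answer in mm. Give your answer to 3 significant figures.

k = Gd⁴/(8D³N_a) = (41.1×10³)(1.28⁴)/(8·17.1³·10) = 0.27581 N/mm
δ = F/k = 1.5 / 0.27581 = 5.4386 mm

5.44 mm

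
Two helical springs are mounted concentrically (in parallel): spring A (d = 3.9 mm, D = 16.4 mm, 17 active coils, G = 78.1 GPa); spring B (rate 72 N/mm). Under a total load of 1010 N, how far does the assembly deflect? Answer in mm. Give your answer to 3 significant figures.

k_A = Gd⁴/(8D³N_a) = (78.1×10³)(3.9⁴)/(8·16.4³·17) = 30.119 N/mm
Parallel: k_eq = 30.119 + 72 = 102.12 N/mm
δ = F/k_eq = 1010/102.12 = 9.8904 mm

9.89 mm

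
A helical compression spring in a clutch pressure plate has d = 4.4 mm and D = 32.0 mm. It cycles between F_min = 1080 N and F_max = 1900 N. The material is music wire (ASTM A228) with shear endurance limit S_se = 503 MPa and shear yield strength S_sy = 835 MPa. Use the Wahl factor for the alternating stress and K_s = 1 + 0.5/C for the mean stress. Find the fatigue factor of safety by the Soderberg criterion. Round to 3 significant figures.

0.362

C = D/d = 32.0/4.4 = 7.2727; K_W = (4C−1)/(4C−4)+0.615/C = 1.2041; K_s = 1+0.5/C = 1.0688
F_a = (F_max−F_min)/2 = 410 N; F_m = (F_max+F_min)/2 = 1490 N
τ_a = K_W·8F_aD/(πd³) = 1.2041 × 392.21 = 472.27 MPa
τ_m = K_s·8F_mD/(πd³) = 1.0688 × 1425.3 = 1523.3 MPa
Soderberg: 1/n_f = τ_a/S_se + τ_m/S_sy = 472.27/503 + 1523.3/835 = 0.93890 + 1.82435 = 2.7633
n_f = 1/2.7633 = 0.3619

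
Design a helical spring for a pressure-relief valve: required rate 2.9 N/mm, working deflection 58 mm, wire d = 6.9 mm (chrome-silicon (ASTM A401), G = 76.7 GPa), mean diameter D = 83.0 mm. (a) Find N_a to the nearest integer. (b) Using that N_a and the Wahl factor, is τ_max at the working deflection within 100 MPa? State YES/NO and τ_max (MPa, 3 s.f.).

N_a = Gd⁴/(8D³k) = (76.7×10³)(6.9⁴)/(8·83.0³·2.9) = 13.11 → N_a = 13
Actual rate k = Gd⁴/(8D³·13) = 2.9236 N/mm
Working load F = kδ = 2.9236·58 = 169.57 N
C = 83.0/6.9 = 12.0290; K_W = (4C−1)/(4C−4)+0.615/C = 1.1191
τ_max = K_W·8FD/(πd³) = 1.1191·109.1 = 122.1 MPa
τ_max > 100 MPa → exceeds allowable

(a) 13 coils; (b) NO, τ_max = 122 MPa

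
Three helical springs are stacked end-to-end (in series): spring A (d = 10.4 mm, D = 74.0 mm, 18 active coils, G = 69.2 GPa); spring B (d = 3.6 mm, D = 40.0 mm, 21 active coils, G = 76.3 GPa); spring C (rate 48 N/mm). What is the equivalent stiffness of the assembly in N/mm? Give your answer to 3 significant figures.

k_A = Gd⁴/(8D³N_a) = (69.2×10³)(10.4⁴)/(8·74.0³·18) = 13.873 N/mm
k_B = Gd⁴/(8D³N_a) = (76.3×10³)(3.6⁴)/(8·40.0³·21) = 1.1919 N/mm
Series: 1/k_eq = 1/13.873 + 1/1.1919 + 1/48 = 0.9319; k_eq = 1.0731 N/mm

1.07 N/mm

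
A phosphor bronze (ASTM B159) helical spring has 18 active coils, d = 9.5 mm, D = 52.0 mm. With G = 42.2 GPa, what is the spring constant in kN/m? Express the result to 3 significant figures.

k = Gd⁴/(8D³N_a) = (42.2×10³ × 9.5⁴) / (8 × 52.0³ × 18)
  = 3.43722e+08 / 2.02476e+07 = 16.976 N/mm

17.0 kN/m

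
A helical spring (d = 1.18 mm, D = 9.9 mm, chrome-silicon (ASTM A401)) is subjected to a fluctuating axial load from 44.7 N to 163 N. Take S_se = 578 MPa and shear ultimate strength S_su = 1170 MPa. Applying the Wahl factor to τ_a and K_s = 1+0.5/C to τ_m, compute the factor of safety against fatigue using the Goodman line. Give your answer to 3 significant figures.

0.304

C = D/d = 9.9/1.18 = 8.3898; K_W = (4C−1)/(4C−4)+0.615/C = 1.1748; K_s = 1+0.5/C = 1.0596
F_a = (F_max−F_min)/2 = 59.15 N; F_m = (F_max+F_min)/2 = 103.85 N
τ_a = K_W·8F_aD/(πd³) = 1.1748 × 907.58 = 1066.2 MPa
τ_m = K_s·8F_mD/(πd³) = 1.0596 × 1593.4 = 1688.4 MPa
Goodman: 1/n_f = τ_a/S_se + τ_m/S_su = 1066.2/578 + 1688.4/1170 = 1.84467 + 1.44308 = 3.2877
n_f = 1/3.2877 = 0.3042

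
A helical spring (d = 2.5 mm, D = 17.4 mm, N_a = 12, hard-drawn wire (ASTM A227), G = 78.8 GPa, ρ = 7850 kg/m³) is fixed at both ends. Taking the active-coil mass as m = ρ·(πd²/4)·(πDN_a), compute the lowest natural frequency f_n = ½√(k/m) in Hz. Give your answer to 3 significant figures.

k = Gd⁴/(8D³N_a) = (78.8×10³)(2.5⁴)/(8·17.4³·12) = 6.0865 N/mm = 6086.5 N/m
Wire length L = πDN_a = π·17.4·12 = 655.96 mm
m = ρ·(πd²/4)·L = 7850 × 4.9087×10⁻⁶ m² × 0.65596 m = 0.025277 kg
f_n = ½√(k/m) = 0.5·√(6086.5/0.025277) = 0.5·√(2.4079e+05) = 245.35 Hz

245 Hz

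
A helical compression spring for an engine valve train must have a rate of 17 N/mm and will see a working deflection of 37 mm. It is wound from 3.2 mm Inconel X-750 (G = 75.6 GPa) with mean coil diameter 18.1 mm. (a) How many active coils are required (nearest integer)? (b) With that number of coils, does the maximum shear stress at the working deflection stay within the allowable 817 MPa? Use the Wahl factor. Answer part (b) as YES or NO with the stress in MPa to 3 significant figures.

N_a = Gd⁴/(8D³k) = (75.6×10³)(3.2⁴)/(8·18.1³·17) = 9.83 → N_a = 10
Actual rate k = Gd⁴/(8D³·10) = 16.711 N/mm
Working load F = kδ = 16.711·37 = 618.3 N
C = 18.1/3.2 = 5.6562; K_W = (4C−1)/(4C−4)+0.615/C = 1.2698
τ_max = K_W·8FD/(πd³) = 1.2698·869.69 = 1104.3 MPa
τ_max > 817 MPa → exceeds allowable

(a) 10 coils; (b) NO, τ_max = 1100 MPa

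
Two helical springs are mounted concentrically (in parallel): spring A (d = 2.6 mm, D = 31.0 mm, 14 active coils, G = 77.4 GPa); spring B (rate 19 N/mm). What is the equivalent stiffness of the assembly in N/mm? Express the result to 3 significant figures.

k_A = Gd⁴/(8D³N_a) = (77.4×10³)(2.6⁴)/(8·31.0³·14) = 1.0601 N/mm
Parallel: k_eq = 1.0601 + 19 = 20.06 N/mm

20.1 N/mm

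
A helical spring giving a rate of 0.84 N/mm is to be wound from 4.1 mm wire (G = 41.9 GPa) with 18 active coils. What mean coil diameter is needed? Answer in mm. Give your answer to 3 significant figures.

46.1 mm

D = (Gd⁴/(8N_a·k))^(1/3) = (41.9×10³·4.1⁴/(8·18·0.84))^(1/3)
  = (97883.1)^(1/3) = 46.0860 mm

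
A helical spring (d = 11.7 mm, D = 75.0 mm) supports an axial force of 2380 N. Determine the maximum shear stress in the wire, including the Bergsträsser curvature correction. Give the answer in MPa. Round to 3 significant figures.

Spring index C = D/d = 75.0/11.7 = 6.4103
K_B = (4C+2)/(4C−3) = 27.641/22.641 = 1.2208
τ₀ = 8FD/(πd³) = 8·2380·75.0/(π·11.7³) = 1.428e+06/5031.6 = 283.81 MPa
τ_max = K·τ₀ = 1.2208 × 283.81 = 346.48 MPa

346 MPa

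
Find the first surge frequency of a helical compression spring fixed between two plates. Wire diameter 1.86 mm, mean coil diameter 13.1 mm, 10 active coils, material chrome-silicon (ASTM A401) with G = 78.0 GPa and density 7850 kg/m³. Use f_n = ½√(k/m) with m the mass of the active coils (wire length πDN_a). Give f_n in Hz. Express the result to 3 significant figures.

384 Hz

k = Gd⁴/(8D³N_a) = (78.0×10³)(1.86⁴)/(8·13.1³·10) = 5.1909 N/mm = 5190.9 N/m
Wire length L = πDN_a = π·13.1·10 = 411.55 mm
m = ρ·(πd²/4)·L = 7850 × 2.7172×10⁻⁶ m² × 0.41155 m = 0.0087782 kg
f_n = ½√(k/m) = 0.5·√(5190.9/0.0087782) = 0.5·√(5.9134e+05) = 384.49 Hz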